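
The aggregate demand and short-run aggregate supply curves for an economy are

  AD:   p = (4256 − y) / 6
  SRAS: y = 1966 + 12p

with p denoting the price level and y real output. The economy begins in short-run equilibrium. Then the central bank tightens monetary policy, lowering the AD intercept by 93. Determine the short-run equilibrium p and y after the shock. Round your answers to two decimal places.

p = 122.06, y = 3430.67

This is a negative demand shock: AD shifts left.
New AD: y = 4163 − 6p.
Set AD = SRAS: 4163 − 6p = 1966 + 12p, so 2197 = 18p and p = 122.06.
Substituting into AD, y = 3430.67.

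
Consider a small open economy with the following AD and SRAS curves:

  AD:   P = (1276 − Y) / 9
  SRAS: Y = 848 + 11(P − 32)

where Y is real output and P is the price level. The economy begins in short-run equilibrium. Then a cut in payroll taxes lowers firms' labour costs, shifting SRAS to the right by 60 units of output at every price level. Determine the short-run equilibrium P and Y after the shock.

P = 36, Y = 952

This is a positive supply shock: SRAS shifts right.
New SRAS: Y = 556 + 11P.
Set AD = SRAS: 1276 − 9P = 556 + 11P, so 720 = 20P and P = 36.
Y = 1276 − 9·36 = 952.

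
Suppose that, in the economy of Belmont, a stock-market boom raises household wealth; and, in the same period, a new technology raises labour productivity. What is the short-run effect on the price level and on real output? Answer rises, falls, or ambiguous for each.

The first event is a positive demand shock: AD shifts right, which by itself pushes P up and Y up.
The second is a favourable supply shock: SRAS shifts right, which by itself pushes P down and Y up.
The two shocks push P in opposite directions, so the effect on P is ambiguous. Both shocks push Y up, so Y rises.

Price level: ambiguous; output: rises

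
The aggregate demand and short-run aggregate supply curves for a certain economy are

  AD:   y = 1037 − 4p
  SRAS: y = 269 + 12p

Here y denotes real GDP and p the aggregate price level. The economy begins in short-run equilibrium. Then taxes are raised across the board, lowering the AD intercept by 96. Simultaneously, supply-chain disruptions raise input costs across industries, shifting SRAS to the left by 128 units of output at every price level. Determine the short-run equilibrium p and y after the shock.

After both shocks: AD is y = 941 − 4p and SRAS is y = 141 + 12p.
Setting them equal: 800 = 16p, so p = 50.
y = 941 − 4·50 = 741.

p = 50, y = 741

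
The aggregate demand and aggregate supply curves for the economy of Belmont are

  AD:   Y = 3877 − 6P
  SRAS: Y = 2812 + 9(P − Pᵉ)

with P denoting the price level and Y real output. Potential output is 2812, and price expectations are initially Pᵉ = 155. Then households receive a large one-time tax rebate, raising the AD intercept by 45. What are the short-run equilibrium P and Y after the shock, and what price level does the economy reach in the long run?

Short run: P = 167, Y = 2920. Long run: P = 185.

AD shifts right: new AD is Y = 3922 − 6P. With Pᵉ = 155, SRAS is Y = 1417 + 9P.
Short run: 3922 − 6P = 1417 + 9P gives 2505 = 15P, so P = 167 and Y = 3922 − 6·167 = 2920.
Y = 2920 is above potential 2812; expectations adjust and SRAS shifts left until Y = 2812.
Long run: on the new AD curve, 2812 = 3922 − 6P gives P = 185.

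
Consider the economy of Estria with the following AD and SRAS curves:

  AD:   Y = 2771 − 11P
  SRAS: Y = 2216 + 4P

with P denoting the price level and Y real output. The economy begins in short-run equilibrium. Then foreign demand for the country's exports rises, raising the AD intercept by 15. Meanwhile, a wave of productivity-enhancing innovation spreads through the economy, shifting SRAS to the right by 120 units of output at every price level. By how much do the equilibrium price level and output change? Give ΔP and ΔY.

After both shocks: AD is Y = 2786 − 11P and SRAS is Y = 2336 + 4P.
Setting them equal: 450 = 15P, so P = 30.
Y = 2786 − 11·30 = 2456.
Initially P = 37, Y = 2364, so ΔP = -7 and ΔY = +92.

ΔP = -7, ΔY = +92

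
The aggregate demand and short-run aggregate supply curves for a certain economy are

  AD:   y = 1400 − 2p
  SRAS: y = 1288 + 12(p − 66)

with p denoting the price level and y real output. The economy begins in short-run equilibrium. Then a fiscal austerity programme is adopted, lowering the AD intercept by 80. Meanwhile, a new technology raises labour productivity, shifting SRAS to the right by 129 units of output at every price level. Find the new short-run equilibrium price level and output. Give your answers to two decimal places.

p = 49.64, y = 1220.71

After both shocks: AD is y = 1320 − 2p and SRAS is y = 625 + 12p.
Setting them equal: 695 = 14p, so p = 49.64.
Substituting into AD, y = 1220.71.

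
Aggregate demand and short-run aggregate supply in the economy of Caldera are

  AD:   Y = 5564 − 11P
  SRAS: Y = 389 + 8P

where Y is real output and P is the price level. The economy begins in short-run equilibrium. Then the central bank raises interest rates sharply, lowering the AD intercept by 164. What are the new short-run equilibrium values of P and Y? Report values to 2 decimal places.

P = 263.74, Y = 2498.89

This is a negative demand shock: AD shifts left.
New AD: Y = 5400 − 11P.
Set AD = SRAS: 5400 − 11P = 389 + 8P, so 5011 = 19P and P = 263.74.
Substituting into AD, Y = 2498.89.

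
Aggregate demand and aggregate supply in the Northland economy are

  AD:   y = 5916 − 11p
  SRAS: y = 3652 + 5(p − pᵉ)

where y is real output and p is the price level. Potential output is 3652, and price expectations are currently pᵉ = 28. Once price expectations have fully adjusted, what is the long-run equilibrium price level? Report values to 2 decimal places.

Long-run p = 205.82

Short run: with pᵉ = 28, SRAS is y = 3512 + 5p. Setting AD = SRAS gives 2404 = 16p, so p = 150.25 and y = 5916 − 11p = 4263.25.
Output 4263.25 is above potential 3652, so over time expected prices rise and SRAS shifts left until y returns to 3652.
Long run: y = 3652 on the AD curve gives 3652 = 5916 − 11p, so p = 205.82.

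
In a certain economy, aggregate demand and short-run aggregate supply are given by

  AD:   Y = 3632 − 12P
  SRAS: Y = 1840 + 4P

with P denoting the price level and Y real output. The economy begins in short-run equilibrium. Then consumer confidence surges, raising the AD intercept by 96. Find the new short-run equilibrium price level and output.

P = 118, Y = 2312

This is a positive demand shock: AD shifts right.
New AD: Y = 3728 − 12P.
Set AD = SRAS: 3728 − 12P = 1840 + 4P, so 1888 = 16P and P = 118.
Y = 3728 − 12·118 = 2312.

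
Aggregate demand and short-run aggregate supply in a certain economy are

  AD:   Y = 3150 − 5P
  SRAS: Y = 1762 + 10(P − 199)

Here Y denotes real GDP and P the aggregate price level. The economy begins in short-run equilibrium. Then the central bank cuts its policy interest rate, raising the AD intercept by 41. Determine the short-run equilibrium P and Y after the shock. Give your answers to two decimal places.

This is a positive demand shock: AD shifts right.
New AD: Y = 3191 − 5P.
SRAS can be written Y = 10P − 228.
Set AD = SRAS: 3191 − 5P = 10P − 228, so 3419 = 15P and P = 227.93.
Substituting into AD, Y = 2051.33.

P = 227.93, Y = 2051.33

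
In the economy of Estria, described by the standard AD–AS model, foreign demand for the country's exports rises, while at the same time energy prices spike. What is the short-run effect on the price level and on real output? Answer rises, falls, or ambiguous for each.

Price level: rises; output: ambiguous

The first event is a positive demand shock: AD shifts right, which by itself pushes P up and Y up.
The second is an adverse supply shock: SRAS shifts left, which by itself pushes P up and Y down.
Both shocks push P up, so P rises. The two shocks push Y in opposite directions, so the effect on Y is ambiguous.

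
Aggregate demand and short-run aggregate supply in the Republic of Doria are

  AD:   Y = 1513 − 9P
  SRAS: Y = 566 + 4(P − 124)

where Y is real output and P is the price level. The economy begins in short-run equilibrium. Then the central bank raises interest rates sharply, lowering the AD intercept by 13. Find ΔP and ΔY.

This is a negative demand shock: AD shifts left.
New AD: Y = 1500 − 9P.
SRAS can be written Y = 70 + 4P.
Set AD = SRAS: 1500 − 9P = 70 + 4P, so 1430 = 13P and P = 110.
Y = 1500 − 9·110 = 510.
Initially P = 111, Y = 514, so ΔP = -1 and ΔY = -4.

ΔP = -1, ΔY = -4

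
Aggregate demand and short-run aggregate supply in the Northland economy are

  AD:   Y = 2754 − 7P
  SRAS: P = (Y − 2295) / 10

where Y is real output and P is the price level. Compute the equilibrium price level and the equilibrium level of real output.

Rearrange SRAS to Y = 2295 + 10P.
Set AD = SRAS: 2754 − 7P = 2295 + 10P, so 459 = 17P and P = 27.
Then Y = 2754 − 7·27 = 2565.

P = 27, Y = 2565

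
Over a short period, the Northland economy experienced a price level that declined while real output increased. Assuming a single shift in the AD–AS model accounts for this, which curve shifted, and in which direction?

P fell and Y rose. An AD shift moves P and Y in the same direction; an SRAS shift moves them in opposite directions.
Here P and Y moved in opposite directions, so the SRAS curve shifted.
Since Y rose, SRAS shifted right.

SRAS shifted right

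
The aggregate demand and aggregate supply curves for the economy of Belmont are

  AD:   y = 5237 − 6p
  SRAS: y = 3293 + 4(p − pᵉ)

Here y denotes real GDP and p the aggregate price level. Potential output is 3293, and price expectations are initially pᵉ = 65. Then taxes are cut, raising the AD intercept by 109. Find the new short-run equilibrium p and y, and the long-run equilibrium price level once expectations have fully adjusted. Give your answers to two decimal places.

Short run: p = 231.30, y = 3958.20. Long run: p = 342.17.

AD shifts right: new AD is y = 5346 − 6p. With pᵉ = 65, SRAS is y = 3033 + 4p.
Short run: 5346 − 6p = 3033 + 4p gives 2313 = 10p, so p = 231.30 and y = 5346 − 6p = 3958.20.
y = 3958.20 is above potential 3293; expectations adjust and SRAS shifts left until y = 3293.
Long run: on the new AD curve, 3293 = 5346 − 6p gives p = 342.17.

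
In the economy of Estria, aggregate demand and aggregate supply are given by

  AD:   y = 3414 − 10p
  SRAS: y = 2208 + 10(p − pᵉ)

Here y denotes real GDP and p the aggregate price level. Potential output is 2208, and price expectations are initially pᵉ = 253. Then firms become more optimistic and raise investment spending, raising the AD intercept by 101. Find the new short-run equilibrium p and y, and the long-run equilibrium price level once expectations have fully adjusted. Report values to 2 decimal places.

Short run: p = 191.85, y = 1596.50. Long run: p = 130.70.

AD shifts right: new AD is y = 3515 − 10p. With pᵉ = 253, SRAS is y = 10p − 322.
Short run: 3515 − 10p = 10p − 322 gives 3837 = 20p, so p = 191.85 and y = 3515 − 10p = 1596.50.
y = 1596.50 is below potential 2208; expectations adjust and SRAS shifts right until y = 2208.
Long run: on the new AD curve, 2208 = 3515 − 10p gives p = 130.70.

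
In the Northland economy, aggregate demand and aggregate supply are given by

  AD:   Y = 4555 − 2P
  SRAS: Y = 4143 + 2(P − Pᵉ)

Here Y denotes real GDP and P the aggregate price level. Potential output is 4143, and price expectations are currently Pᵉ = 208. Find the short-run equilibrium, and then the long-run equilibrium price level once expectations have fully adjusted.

Short run: P = 207, Y = 4141. Long run: P = 206.

Short run: with Pᵉ = 208, SRAS is Y = 3727 + 2P. Setting AD = SRAS gives 828 = 4P, so P = 207 and Y = 4555 − 2·207 = 4141.
Output 4141 is below potential 4143, so over time expected prices fall and SRAS shifts right until Y returns to 4143.
Long run: Y = 4143 on the AD curve gives 4143 = 4555 − 2P, so P = 206.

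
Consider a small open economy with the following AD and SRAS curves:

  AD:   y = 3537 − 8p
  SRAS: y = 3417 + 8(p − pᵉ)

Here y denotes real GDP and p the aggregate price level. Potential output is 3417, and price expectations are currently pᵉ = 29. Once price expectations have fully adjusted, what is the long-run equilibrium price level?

Long-run p = 15

Short run: with pᵉ = 29, SRAS is y = 3185 + 8p. Setting AD = SRAS gives 352 = 16p, so p = 22 and y = 3537 − 8·22 = 3361.
Output 3361 is below potential 3417, so over time expected prices fall and SRAS shifts right until y returns to 3417.
Long run: y = 3417 on the AD curve gives 3417 = 3537 − 8p, so p = 15.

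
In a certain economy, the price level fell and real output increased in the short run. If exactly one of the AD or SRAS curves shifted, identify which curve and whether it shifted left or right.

SRAS shifted right

P fell and Y rose. An AD shift moves P and Y in the same direction; an SRAS shift moves them in opposite directions.
Here P and Y moved in opposite directions, so the SRAS curve shifted.
Since Y rose, SRAS shifted right.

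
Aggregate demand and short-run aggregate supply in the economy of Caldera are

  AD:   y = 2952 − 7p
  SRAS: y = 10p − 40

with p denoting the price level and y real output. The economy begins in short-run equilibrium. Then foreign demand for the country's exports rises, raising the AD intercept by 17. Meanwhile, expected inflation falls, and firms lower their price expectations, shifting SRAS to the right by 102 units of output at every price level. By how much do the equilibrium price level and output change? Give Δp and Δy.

Δp = -5, Δy = +52

After both shocks: AD is y = 2969 − 7p and SRAS is y = 62 + 10p.
Setting them equal: 2907 = 17p, so p = 171.
y = 2969 − 7·171 = 1772.
Initially p = 176, y = 1720, so Δp = -5 and Δy = +52.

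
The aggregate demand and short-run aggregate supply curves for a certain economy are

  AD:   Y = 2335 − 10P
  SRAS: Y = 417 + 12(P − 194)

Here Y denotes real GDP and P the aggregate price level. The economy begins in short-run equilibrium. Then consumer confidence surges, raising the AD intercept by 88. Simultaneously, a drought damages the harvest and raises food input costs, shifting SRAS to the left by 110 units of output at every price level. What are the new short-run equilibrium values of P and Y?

P = 202, Y = 403

After both shocks: AD is Y = 2423 − 10P and SRAS is Y = 12P − 2021.
Setting them equal: 4444 = 22P, so P = 202.
Y = 2423 − 10·202 = 403.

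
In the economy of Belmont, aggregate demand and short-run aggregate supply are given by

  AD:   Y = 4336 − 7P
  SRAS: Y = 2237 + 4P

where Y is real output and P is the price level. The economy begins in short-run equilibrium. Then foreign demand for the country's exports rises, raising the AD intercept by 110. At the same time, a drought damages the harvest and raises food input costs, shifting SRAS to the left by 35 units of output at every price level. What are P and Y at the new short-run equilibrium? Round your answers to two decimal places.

After both shocks: AD is Y = 4446 − 7P and SRAS is Y = 2202 + 4P.
Setting them equal: 2244 = 11P, so P = 204.00.
Substituting into AD, Y = 3018.00.

P = 204.00, Y = 3018.00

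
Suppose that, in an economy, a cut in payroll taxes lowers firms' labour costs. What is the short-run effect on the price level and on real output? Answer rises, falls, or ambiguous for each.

Price level: falls; output: rises

This is a favourable supply shock: SRAS shifts right.
Moving along the downward-sloping AD curve, P falls and Y rises.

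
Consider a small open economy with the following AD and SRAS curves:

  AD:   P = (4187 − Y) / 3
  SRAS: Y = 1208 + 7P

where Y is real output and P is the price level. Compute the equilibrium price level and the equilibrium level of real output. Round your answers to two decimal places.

Rearrange AD to Y = 4187 − 3P.
Set AD = SRAS: 4187 − 3P = 1208 + 7P, so 2979 = 10P and P = 297.90.
Substituting into AD, Y = 4187 − 3P = 3293.30.

P = 297.90, Y = 3293.30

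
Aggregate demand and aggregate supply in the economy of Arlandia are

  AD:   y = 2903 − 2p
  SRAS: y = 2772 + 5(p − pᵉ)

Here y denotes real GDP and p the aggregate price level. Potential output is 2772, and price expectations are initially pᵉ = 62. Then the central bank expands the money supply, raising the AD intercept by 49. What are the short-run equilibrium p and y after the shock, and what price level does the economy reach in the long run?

AD shifts right: new AD is y = 2952 − 2p. With pᵉ = 62, SRAS is y = 2462 + 5p.
Short run: 2952 − 2p = 2462 + 5p gives 490 = 7p, so p = 70 and y = 2952 − 2·70 = 2812.
y = 2812 is above potential 2772; expectations adjust and SRAS shifts left until y = 2772.
Long run: on the new AD curve, 2772 = 2952 − 2p gives p = 90.

Short run: p = 70, y = 2812. Long run: p = 90.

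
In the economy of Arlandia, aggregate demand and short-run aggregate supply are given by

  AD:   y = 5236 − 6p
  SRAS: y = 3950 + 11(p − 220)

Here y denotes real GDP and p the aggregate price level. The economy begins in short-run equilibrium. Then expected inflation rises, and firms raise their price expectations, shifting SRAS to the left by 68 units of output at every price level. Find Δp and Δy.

This is a negative supply shock: SRAS shifts left.
New SRAS: y = 1462 + 11p.
Set AD = SRAS: 5236 − 6p = 1462 + 11p, so 3774 = 17p and p = 222.
y = 5236 − 6·222 = 3904.
Initially p = 218, y = 3928, so Δp = +4 and Δy = -24.

Δp = +4, Δy = -24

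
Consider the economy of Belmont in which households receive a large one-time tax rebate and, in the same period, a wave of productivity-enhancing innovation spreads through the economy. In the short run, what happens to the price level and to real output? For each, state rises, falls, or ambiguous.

The first event is a positive demand shock: AD shifts right, which by itself pushes P up and Y up.
The second is a favourable supply shock: SRAS shifts right, which by itself pushes P down and Y up.
The two shocks push P in opposite directions, so the effect on P is ambiguous. Both shocks push Y up, so Y rises.

Price level: ambiguous; output: rises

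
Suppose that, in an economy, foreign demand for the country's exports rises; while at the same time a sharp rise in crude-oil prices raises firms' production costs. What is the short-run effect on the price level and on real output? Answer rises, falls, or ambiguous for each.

Price level: rises; output: ambiguous

The first event is a positive demand shock: AD shifts right, which by itself pushes P up and Y up.
The second is an adverse supply shock: SRAS shifts left, which by itself pushes P up and Y down.
Both shocks push P up, so P rises. The two shocks push Y in opposite directions, so the effect on Y is ambiguous.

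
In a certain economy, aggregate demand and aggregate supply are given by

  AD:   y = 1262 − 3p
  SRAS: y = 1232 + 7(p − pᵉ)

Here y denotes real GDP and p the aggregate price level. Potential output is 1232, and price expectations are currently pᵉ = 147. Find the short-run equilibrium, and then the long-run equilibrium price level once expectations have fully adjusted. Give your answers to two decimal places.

Short run: with pᵉ = 147, SRAS is y = 203 + 7p. Setting AD = SRAS gives 1059 = 10p, so p = 105.90 and y = 1262 − 3p = 944.30.
Output 944.30 is below potential 1232, so over time expected prices fall and SRAS shifts right until y returns to 1232.
Long run: y = 1232 on the AD curve gives 1232 = 1262 − 3p, so p = 10.00.

Short run: p = 105.90, y = 944.30. Long run: p = 10.00.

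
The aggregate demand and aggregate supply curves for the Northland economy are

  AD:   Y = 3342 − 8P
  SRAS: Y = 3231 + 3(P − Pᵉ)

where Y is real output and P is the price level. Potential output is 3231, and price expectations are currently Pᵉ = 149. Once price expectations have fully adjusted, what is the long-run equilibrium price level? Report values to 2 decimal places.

Long-run P = 13.88

Short run: with Pᵉ = 149, SRAS is Y = 2784 + 3P. Setting AD = SRAS gives 558 = 11P, so P = 50.73 and Y = 3342 − 8P = 2936.18.
Output 2936.18 is below potential 3231, so over time expected prices fall and SRAS shifts right until Y returns to 3231.
Long run: Y = 3231 on the AD curve gives 3231 = 3342 − 8P, so P = 13.88.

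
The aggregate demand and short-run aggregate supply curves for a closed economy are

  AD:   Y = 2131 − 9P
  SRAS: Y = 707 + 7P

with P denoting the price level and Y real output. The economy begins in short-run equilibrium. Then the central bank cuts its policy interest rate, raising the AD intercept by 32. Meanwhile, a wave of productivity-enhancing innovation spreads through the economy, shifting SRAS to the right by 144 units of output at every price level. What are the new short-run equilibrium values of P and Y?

P = 82, Y = 1425

After both shocks: AD is Y = 2163 − 9P and SRAS is Y = 851 + 7P.
Setting them equal: 1312 = 16P, so P = 82.
Y = 2163 − 9·82 = 1425.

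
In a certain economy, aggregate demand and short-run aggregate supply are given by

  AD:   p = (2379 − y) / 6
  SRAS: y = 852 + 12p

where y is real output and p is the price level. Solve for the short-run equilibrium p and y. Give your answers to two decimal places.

p = 84.83, y = 1870.00

Rearrange AD to y = 2379 − 6p.
Set AD = SRAS: 2379 − 6p = 852 + 12p, so 1527 = 18p and p = 84.83.
Substituting into AD, y = 2379 − 6p = 1870.00.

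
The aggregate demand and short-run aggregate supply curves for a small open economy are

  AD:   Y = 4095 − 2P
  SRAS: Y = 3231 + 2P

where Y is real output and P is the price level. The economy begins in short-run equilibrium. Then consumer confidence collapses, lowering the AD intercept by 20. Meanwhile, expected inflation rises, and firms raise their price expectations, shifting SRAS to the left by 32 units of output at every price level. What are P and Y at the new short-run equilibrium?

P = 219, Y = 3637

After both shocks: AD is Y = 4075 − 2P and SRAS is Y = 3199 + 2P.
Setting them equal: 876 = 4P, so P = 219.
Y = 4075 − 2·219 = 3637.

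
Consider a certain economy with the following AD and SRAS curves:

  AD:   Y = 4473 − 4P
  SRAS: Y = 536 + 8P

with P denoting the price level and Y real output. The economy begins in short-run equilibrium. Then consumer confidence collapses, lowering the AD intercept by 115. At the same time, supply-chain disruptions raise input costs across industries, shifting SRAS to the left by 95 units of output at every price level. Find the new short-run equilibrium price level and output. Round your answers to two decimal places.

P = 326.42, Y = 3052.33

After both shocks: AD is Y = 4358 − 4P and SRAS is Y = 441 + 8P.
Setting them equal: 3917 = 12P, so P = 326.42.
Substituting into AD, Y = 3052.33.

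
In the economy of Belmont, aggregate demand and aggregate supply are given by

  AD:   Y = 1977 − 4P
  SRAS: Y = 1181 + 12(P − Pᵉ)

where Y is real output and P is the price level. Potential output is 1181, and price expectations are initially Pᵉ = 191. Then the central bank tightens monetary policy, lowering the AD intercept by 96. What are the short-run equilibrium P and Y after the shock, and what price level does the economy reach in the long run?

Short run: P = 187, Y = 1133. Long run: P = 175.

AD shifts left: new AD is Y = 1881 − 4P. With Pᵉ = 191, SRAS is Y = 12P − 1111.
Short run: 1881 − 4P = 12P − 1111 gives 2992 = 16P, so P = 187 and Y = 1881 − 4·187 = 1133.
Y = 1133 is below potential 1181; expectations adjust and SRAS shifts right until Y = 1181.
Long run: on the new AD curve, 1181 = 1881 − 4P gives P = 175.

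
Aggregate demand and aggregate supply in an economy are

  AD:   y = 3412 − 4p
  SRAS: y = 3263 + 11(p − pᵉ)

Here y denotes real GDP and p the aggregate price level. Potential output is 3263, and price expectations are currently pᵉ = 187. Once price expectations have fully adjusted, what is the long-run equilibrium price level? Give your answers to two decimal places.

Long-run p = 37.25

Short run: with pᵉ = 187, SRAS is y = 1206 + 11p. Setting AD = SRAS gives 2206 = 15p, so p = 147.07 and y = 3412 − 4p = 2823.73.
Output 2823.73 is below potential 3263, so over time expected prices fall and SRAS shifts right until y returns to 3263.
Long run: y = 3263 on the AD curve gives 3263 = 3412 − 4p, so p = 37.25.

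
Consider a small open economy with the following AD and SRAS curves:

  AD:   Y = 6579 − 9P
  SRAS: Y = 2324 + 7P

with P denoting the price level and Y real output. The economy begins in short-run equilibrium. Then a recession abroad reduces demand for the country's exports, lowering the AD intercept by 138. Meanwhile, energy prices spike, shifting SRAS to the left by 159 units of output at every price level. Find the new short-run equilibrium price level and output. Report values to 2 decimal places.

After both shocks: AD is Y = 6441 − 9P and SRAS is Y = 2165 + 7P.
Setting them equal: 4276 = 16P, so P = 267.25.
Substituting into AD, Y = 4035.75.

P = 267.25, Y = 4035.75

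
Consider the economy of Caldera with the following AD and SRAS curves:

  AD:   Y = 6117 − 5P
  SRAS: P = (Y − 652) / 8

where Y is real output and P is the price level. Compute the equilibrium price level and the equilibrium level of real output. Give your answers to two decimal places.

Rearrange SRAS to Y = 652 + 8P.
Set AD = SRAS: 6117 − 5P = 652 + 8P, so 5465 = 13P and P = 420.38.
Substituting into AD, Y = 6117 − 5P = 4015.08.

P = 420.38, Y = 4015.08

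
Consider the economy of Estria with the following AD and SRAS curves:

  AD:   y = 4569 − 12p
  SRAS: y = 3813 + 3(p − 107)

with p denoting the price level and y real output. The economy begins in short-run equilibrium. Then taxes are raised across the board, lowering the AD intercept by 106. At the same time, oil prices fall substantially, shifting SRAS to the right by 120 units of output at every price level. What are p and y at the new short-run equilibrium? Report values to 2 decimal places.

After both shocks: AD is y = 4463 − 12p and SRAS is y = 3612 + 3p.
Setting them equal: 851 = 15p, so p = 56.73.
Substituting into AD, y = 3782.20.

p = 56.73, y = 3782.20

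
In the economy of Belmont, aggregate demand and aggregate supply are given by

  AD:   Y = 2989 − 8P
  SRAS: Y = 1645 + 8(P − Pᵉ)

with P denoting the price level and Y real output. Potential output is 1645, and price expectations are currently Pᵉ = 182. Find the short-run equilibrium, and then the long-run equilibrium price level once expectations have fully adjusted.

Short run: with Pᵉ = 182, SRAS is Y = 189 + 8P. Setting AD = SRAS gives 2800 = 16P, so P = 175 and Y = 2989 − 8·175 = 1589.
Output 1589 is below potential 1645, so over time expected prices fall and SRAS shifts right until Y returns to 1645.
Long run: Y = 1645 on the AD curve gives 1645 = 2989 − 8P, so P = 168.

Short run: P = 175, Y = 1589. Long run: P = 168.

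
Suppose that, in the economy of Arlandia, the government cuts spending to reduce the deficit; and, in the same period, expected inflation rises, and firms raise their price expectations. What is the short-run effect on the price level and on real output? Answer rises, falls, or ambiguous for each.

Price level: ambiguous; output: falls

The first event is a negative demand shock: AD shifts left, which by itself pushes P down and Y down.
The second is an adverse supply shock: SRAS shifts left, which by itself pushes P up and Y down.
The two shocks push P in opposite directions, so the effect on P is ambiguous. Both shocks push Y down, so Y falls.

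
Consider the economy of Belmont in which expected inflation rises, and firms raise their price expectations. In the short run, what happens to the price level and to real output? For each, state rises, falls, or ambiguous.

This is an adverse supply shock: SRAS shifts left.
Moving along the downward-sloping AD curve, P rises and Y falls.

Price level: rises; output: falls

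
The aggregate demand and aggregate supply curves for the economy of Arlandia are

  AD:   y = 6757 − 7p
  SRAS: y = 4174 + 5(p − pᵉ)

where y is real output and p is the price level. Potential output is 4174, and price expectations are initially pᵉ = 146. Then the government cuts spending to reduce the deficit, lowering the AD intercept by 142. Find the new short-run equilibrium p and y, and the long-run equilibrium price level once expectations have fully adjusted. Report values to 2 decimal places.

Short run: p = 264.25, y = 4765.25. Long run: p = 348.71.

AD shifts left: new AD is y = 6615 − 7p. With pᵉ = 146, SRAS is y = 3444 + 5p.
Short run: 6615 − 7p = 3444 + 5p gives 3171 = 12p, so p = 264.25 and y = 6615 − 7p = 4765.25.
y = 4765.25 is above potential 4174; expectations adjust and SRAS shifts left until y = 4174.
Long run: on the new AD curve, 4174 = 6615 − 7p gives p = 348.71.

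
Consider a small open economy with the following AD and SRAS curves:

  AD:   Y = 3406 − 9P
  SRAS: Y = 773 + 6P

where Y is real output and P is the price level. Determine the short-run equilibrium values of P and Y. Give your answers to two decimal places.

Set AD = SRAS: 3406 − 9P = 773 + 6P, so 2633 = 15P and P = 175.53.
Substituting into AD, Y = 3406 − 9P = 1826.20.

P = 175.53, Y = 1826.20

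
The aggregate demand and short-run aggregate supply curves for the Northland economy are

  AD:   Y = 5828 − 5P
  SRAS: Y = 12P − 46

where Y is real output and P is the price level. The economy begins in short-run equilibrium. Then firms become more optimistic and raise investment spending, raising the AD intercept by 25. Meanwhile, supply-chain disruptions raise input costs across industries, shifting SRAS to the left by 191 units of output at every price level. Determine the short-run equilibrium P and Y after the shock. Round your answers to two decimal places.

P = 358.24, Y = 4061.82

After both shocks: AD is Y = 5853 − 5P and SRAS is Y = 12P − 237.
Setting them equal: 6090 = 17P, so P = 358.24.
Substituting into AD, Y = 4061.82.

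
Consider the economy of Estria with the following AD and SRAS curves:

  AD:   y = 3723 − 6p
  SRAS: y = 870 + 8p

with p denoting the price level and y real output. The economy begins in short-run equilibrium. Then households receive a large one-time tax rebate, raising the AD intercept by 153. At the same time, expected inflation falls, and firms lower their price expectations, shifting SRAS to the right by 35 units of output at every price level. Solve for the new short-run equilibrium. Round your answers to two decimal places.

p = 212.21, y = 2602.71

After both shocks: AD is y = 3876 − 6p and SRAS is y = 905 + 8p.
Setting them equal: 2971 = 14p, so p = 212.21.
Substituting into AD, y = 2602.71.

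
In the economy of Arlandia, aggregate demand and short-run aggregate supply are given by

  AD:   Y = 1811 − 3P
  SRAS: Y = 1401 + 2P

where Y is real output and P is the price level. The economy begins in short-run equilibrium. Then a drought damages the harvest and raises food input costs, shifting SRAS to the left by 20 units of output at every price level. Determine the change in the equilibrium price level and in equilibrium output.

This is a negative supply shock: SRAS shifts left.
New SRAS: Y = 1381 + 2P.
Set AD = SRAS: 1811 − 3P = 1381 + 2P, so 430 = 5P and P = 86.
Y = 1811 − 3·86 = 1553.
Initially P = 82, Y = 1565, so ΔP = +4 and ΔY = -12.

ΔP = +4, ΔY = -12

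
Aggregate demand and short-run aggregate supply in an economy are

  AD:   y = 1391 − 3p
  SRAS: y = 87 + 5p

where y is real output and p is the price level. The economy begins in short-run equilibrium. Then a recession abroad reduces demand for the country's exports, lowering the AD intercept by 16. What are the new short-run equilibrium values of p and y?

p = 161, y = 892

This is a negative demand shock: AD shifts left.
New AD: y = 1375 − 3p.
Set AD = SRAS: 1375 − 3p = 87 + 5p, so 1288 = 8p and p = 161.
y = 1375 − 3·161 = 892.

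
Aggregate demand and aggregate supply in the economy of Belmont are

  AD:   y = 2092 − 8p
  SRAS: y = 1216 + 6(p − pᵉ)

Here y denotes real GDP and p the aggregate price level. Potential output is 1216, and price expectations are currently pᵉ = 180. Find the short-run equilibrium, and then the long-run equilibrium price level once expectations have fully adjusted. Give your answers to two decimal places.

Short run: p = 139.71, y = 974.29. Long run: p = 109.50.

Short run: with pᵉ = 180, SRAS is y = 136 + 6p. Setting AD = SRAS gives 1956 = 14p, so p = 139.71 and y = 2092 − 8p = 974.29.
Output 974.29 is below potential 1216, so over time expected prices fall and SRAS shifts right until y returns to 1216.
Long run: y = 1216 on the AD curve gives 1216 = 2092 − 8p, so p = 109.50.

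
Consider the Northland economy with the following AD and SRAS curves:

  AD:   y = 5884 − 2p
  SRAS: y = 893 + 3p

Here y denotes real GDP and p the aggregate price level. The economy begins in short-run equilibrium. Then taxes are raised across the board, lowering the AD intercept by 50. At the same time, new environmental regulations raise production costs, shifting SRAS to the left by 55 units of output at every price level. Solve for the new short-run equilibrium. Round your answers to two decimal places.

After both shocks: AD is y = 5834 − 2p and SRAS is y = 838 + 3p.
Setting them equal: 4996 = 5p, so p = 999.20.
Substituting into AD, y = 3835.60.

p = 999.20, y = 3835.60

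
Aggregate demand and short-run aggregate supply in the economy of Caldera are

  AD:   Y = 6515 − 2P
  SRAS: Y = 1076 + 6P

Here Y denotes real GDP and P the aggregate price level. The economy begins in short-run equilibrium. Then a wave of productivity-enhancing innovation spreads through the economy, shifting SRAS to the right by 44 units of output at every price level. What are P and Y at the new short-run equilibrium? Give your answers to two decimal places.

P = 674.38, Y = 5166.25

This is a positive supply shock: SRAS shifts right.
New SRAS: Y = 1120 + 6P.
Set AD = SRAS: 6515 − 2P = 1120 + 6P, so 5395 = 8P and P = 674.38.
Substituting into AD, Y = 5166.25.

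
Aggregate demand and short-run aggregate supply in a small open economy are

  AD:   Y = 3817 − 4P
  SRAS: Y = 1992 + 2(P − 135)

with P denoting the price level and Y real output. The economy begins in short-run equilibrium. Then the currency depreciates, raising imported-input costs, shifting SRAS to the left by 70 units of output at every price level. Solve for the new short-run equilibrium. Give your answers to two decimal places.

This is a negative supply shock: SRAS shifts left.
New SRAS: Y = 1652 + 2P.
Set AD = SRAS: 3817 − 4P = 1652 + 2P, so 2165 = 6P and P = 360.83.
Substituting into AD, Y = 2373.67.

P = 360.83, Y = 2373.67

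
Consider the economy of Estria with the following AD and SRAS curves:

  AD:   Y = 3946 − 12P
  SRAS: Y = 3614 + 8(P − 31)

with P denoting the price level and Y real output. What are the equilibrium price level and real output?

Write SRAS as Y = 3614 + 8P − 248 = 3366 + 8P.
Set AD = SRAS: 3946 − 12P = 3366 + 8P, so 580 = 20P and P = 29.
Then Y = 3946 − 12·29 = 3598.

P = 29, Y = 3598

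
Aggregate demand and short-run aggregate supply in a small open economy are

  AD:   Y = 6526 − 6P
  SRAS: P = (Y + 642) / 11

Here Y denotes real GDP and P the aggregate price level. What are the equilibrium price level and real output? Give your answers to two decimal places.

P = 421.65, Y = 3996.12

Rearrange SRAS to Y = 11P − 642.
Set AD = SRAS: 6526 − 6P = 11P − 642, so 7168 = 17P and P = 421.65.
Substituting into AD, Y = 6526 − 6P = 3996.12.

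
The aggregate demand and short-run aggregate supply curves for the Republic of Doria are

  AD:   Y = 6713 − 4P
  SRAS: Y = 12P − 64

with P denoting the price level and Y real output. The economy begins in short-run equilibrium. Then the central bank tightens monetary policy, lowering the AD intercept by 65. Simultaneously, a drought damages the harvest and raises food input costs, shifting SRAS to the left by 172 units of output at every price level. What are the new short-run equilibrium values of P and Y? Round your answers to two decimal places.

P = 430.25, Y = 4927.00

After both shocks: AD is Y = 6648 − 4P and SRAS is Y = 12P − 236.
Setting them equal: 6884 = 16P, so P = 430.25.
Substituting into AD, Y = 4927.00.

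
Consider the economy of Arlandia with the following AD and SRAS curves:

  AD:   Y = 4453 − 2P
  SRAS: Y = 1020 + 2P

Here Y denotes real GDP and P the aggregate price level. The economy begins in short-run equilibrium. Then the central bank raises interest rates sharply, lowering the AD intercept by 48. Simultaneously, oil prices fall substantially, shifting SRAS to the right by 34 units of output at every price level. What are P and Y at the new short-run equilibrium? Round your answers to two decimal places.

After both shocks: AD is Y = 4405 − 2P and SRAS is Y = 1054 + 2P.
Setting them equal: 3351 = 4P, so P = 837.75.
Substituting into AD, Y = 2729.50.

P = 837.75, Y = 2729.50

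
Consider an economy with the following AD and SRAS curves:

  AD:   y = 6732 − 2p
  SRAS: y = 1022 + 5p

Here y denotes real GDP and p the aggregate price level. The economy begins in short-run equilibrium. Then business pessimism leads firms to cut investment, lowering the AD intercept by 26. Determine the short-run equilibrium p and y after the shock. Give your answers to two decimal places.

p = 812.00, y = 5082.00

This is a negative demand shock: AD shifts left.
New AD: y = 6706 − 2p.
Set AD = SRAS: 6706 − 2p = 1022 + 5p, so 5684 = 7p and p = 812.00.
Substituting into AD, y = 5082.00.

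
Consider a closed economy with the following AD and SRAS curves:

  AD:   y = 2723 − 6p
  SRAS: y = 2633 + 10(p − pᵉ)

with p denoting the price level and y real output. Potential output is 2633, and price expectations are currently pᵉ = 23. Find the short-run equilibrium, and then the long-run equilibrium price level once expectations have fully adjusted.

Short run: with pᵉ = 23, SRAS is y = 2403 + 10p. Setting AD = SRAS gives 320 = 16p, so p = 20 and y = 2723 − 6·20 = 2603.
Output 2603 is below potential 2633, so over time expected prices fall and SRAS shifts right until y returns to 2633.
Long run: y = 2633 on the AD curve gives 2633 = 2723 − 6p, so p = 15.

Short run: p = 20, y = 2603. Long run: p = 15.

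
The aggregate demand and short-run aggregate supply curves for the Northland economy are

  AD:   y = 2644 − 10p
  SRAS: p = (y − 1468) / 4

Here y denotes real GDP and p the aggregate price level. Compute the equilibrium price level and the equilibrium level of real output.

p = 84, y = 1804

Rearrange SRAS to y = 1468 + 4p.
Set AD = SRAS: 2644 − 10p = 1468 + 4p, so 1176 = 14p and p = 84.
Then y = 2644 − 10·84 = 1804.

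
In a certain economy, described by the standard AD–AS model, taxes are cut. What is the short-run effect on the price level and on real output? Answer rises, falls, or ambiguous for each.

This is a positive demand shock: AD shifts right.
Moving along the upward-sloping SRAS curve, P rises and Y rises.

Price level: rises; output: rises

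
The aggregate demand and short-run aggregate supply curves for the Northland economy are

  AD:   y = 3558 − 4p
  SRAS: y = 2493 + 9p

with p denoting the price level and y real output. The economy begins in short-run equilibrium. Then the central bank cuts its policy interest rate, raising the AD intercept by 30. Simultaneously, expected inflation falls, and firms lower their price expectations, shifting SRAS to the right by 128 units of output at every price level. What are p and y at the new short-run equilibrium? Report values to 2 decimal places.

p = 74.38, y = 3290.46

After both shocks: AD is y = 3588 − 4p and SRAS is y = 2621 + 9p.
Setting them equal: 967 = 13p, so p = 74.38.
Substituting into AD, y = 3290.46.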